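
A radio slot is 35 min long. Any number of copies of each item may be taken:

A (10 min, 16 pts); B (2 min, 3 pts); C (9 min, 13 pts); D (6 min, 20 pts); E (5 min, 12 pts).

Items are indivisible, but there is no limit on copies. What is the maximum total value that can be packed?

Best value-per-unit is D at 20/6; filling with it alone gives 5×20 = 100.
Optimal mix: 5×D + 1×E → duration 35, value 112.

112 pts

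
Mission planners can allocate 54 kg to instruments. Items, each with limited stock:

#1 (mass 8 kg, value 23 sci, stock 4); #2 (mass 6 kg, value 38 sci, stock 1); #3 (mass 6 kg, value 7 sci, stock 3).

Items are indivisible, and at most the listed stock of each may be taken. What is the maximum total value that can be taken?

144 sci

Top feasible selections:
- 4×#1 + 1×#2 + 2×#3: mass 50, value 144
- 4×#1 + 1×#2 + 1×#3: mass 44, value 137
Best: 144 sci.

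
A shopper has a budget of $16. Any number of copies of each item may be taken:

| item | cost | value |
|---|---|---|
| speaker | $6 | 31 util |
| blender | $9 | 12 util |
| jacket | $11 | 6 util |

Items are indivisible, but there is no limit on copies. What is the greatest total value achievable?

Best value-per-unit is speaker at 31/6, and filling with it alone uses cost 2×6=12. No mix of the others beats 2×31 = 62.

62 util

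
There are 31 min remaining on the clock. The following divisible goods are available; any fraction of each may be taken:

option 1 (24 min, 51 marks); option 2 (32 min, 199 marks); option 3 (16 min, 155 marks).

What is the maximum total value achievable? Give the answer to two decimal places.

248.28

Take in order of value per unit:
- option 3 (155/16 per unit): all 16 → value 155, running total 155.00
- option 2 (199/32 per unit): 15 of 32 → value 15×199/32 = 93.2813, running total 248.28
Total 248.28.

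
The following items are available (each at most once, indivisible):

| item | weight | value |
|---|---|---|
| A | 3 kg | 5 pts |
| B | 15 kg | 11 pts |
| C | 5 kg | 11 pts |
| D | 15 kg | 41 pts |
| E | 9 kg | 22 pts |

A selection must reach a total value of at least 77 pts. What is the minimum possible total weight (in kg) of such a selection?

32

Subsets with value ≥ 77, sorted by total weight:
- A+C+D+E: weight 32, value 79
- A+B+D+E: weight 42, value 79
- B+C+D+E: weight 44, value 85
- A+B+C+D+E: weight 47, value 90
Minimum weight: 32 kg.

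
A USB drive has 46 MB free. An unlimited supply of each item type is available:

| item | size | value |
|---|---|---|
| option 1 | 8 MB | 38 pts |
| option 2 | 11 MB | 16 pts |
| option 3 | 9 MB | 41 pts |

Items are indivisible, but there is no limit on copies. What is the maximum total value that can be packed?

Best value-per-unit is option 1 at 38/8; filling with it alone gives 5×38 = 190.
Optimal mix: 5×option 3 → size 45, value 205.

205 pts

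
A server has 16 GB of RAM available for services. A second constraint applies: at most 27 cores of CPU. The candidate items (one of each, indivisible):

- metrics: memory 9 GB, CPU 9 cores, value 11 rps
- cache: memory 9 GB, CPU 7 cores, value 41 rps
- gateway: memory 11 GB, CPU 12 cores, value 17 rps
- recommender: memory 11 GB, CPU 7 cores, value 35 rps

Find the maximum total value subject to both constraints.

41 rps

Feasible sets respecting both limits:
- cache: memory 9, CPU 7, value 41
- recommender: memory 11, CPU 7, value 35
- gateway: memory 11, CPU 12, value 17
- metrics: memory 9, CPU 9, value 11
Best: 41 rps.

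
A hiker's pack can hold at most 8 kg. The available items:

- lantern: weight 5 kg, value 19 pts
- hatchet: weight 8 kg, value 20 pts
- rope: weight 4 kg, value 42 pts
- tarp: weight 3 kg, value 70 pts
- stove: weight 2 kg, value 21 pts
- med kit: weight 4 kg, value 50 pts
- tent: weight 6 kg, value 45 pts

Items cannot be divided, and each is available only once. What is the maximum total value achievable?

120 pts

Check high-value combinations within 8 kg:
- tarp+med kit: weight 3+4=7, value 70+50=120
- rope+tarp: weight 4+3=7, value 42+70=112
- rope+med kit: weight 4+4=8, value 42+50=92
- tarp+stove: weight 3+2=5, value 70+21=91
- lantern+tarp: weight 5+3=8, value 19+70=89
Best: 120 pts.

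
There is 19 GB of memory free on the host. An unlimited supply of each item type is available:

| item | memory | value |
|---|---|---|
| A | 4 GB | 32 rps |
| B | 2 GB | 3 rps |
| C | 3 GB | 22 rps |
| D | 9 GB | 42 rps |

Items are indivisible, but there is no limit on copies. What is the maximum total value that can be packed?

Best value-per-unit is A at 32/4; filling with it alone gives 4×32 = 128.
Optimal mix: 4×A + 1×C → memory 19, value 150.

150 rps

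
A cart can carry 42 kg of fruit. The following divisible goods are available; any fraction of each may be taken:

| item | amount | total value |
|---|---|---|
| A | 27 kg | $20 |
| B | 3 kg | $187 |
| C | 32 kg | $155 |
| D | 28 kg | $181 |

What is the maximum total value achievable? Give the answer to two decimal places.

421.28

Take in order of value per unit:
- B (187/3 per unit): all 3 → value 187, running total 187.00
- D (181/28 per unit): all 28 → value 181, running total 368.00
- C (155/32 per unit): 11 of 32 → value 11×155/32 = 53.2813, running total 421.28
Total 421.28.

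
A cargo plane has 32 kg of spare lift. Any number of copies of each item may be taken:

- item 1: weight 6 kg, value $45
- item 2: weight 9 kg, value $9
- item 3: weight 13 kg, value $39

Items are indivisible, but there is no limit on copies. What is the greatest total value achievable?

$225

Best value-per-unit is item 1 at 45/6, and filling with it alone uses weight 5×6=30. No mix of the others beats 5×45 = 225.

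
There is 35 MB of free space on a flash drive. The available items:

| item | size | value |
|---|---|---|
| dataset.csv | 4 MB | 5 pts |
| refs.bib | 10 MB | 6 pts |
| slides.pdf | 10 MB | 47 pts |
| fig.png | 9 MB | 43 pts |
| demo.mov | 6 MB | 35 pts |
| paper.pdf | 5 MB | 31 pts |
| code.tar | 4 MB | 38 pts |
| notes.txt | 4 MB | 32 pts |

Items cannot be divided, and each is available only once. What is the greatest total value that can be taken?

195 pts

This is a 0/1 knapsack; check combinations near the capacity.
- slides.pdf+fig.png+demo.mov+code.tar+notes.txt: size 10+9+6+4+4=33, value 47+43+35+38+32=195
- slides.pdf+fig.png+demo.mov+paper.pdf+code.tar: size 10+9+6+5+4=34, value 47+43+35+31+38=194
- slides.pdf+fig.png+paper.pdf+code.tar+notes.txt: size 10+9+5+4+4=32, value 47+43+31+38+32=191
- dataset.csv+slides.pdf+demo.mov+paper.pdf+code.tar+notes.txt: size 4+10+6+5+4+4=33, value 5+47+35+31+38+32=188
- slides.pdf+fig.png+demo.mov+paper.pdf+notes.txt: size 10+9+6+5+4=34, value 47+43+35+31+32=188
Best: 195 pts.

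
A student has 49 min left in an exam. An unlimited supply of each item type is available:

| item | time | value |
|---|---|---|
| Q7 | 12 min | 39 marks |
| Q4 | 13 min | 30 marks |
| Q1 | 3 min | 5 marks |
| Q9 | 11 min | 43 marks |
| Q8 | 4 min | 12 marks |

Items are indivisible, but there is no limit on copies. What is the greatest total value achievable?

Best value-per-unit is Q9 at 43/11; filling with it alone gives 4×43 = 172.
Optimal mix: 4×Q9 + 1×Q8 → time 48, value 184.

184 marks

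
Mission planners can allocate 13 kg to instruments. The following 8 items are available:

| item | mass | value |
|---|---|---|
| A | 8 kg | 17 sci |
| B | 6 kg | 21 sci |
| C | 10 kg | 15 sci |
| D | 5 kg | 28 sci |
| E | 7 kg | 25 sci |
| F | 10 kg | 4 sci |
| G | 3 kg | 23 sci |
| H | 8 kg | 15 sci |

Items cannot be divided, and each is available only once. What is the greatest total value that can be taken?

Check high-value combinations within 13 kg:
- D+E: mass 5+7=12, value 28+25=53
- D+G: mass 5+3=8, value 28+23=51
- B+D: mass 6+5=11, value 21+28=49
- E+G: mass 7+3=10, value 25+23=48
Best: 53 sci.

53 sci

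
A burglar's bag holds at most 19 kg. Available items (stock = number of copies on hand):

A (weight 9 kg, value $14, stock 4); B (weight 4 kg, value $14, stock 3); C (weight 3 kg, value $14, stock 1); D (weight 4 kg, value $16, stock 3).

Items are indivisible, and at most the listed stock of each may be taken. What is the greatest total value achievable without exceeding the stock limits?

Top feasible selections:
- 1×B + 1×C + 3×D: weight 19, value 76
- 2×B + 1×C + 2×D: weight 19, value 74
- 3×B + 1×C + 1×D: weight 19, value 72
Best: $76.

$76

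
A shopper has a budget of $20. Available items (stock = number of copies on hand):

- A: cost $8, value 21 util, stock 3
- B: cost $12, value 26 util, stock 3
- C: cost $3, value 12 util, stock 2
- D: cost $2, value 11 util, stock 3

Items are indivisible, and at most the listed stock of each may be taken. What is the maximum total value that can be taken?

78 util

Top feasible selections:
- 1×A + 2×C + 3×D: cost 20, value 78
- 1×A + 2×C + 2×D: cost 18, value 67
- 1×A + 1×C + 3×D: cost 17, value 66
- 2×A + 2×D: cost 20, value 64
Best: 78 util.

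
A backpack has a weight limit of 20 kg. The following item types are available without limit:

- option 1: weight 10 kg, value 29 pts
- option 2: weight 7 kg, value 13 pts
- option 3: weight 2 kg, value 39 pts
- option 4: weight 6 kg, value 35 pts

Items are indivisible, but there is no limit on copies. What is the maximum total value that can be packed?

390 pts

Best value-per-unit is option 3 at 39/2, and filling with it alone uses weight 10×2=20. No mix of the others beats 10×39 = 390.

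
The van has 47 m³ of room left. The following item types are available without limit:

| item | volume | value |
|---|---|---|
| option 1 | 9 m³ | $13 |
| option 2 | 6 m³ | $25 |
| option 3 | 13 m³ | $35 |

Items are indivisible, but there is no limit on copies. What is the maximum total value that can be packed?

Best value-per-unit is option 2 at 25/6, and filling with it alone uses volume 7×6=42. No mix of the others beats 7×25 = 175.

$175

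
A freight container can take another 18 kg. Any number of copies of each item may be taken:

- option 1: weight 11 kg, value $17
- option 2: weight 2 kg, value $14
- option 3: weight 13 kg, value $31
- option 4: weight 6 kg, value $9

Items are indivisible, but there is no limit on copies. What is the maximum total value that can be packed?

Best value-per-unit is option 2 at 14/2, and filling with it alone uses weight 9×2=18. No mix of the others beats 9×14 = 126.

$126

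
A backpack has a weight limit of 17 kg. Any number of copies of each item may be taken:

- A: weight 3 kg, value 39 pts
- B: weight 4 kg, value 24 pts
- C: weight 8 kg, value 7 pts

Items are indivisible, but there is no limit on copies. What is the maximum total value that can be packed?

195 pts

Best value-per-unit is A at 39/3, and filling with it alone uses weight 5×3=15. No mix of the others beats 5×39 = 195.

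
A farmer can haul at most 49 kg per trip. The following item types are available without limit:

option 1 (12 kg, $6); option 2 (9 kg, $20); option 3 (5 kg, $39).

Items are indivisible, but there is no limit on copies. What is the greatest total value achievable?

Best value-per-unit is option 3 at 39/5, and filling with it alone uses weight 9×5=45. No mix of the others beats 9×39 = 351.

$351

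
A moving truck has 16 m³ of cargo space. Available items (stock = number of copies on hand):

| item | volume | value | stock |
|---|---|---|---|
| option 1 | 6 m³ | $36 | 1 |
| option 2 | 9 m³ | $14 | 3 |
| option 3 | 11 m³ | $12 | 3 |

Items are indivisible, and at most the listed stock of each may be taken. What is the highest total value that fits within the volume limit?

Best selections within volume 16 and stock limits:
- 1×option 1 + 1×option 2: volume 15, value 50
- 1×option 1: volume 6, value 36
- 1×option 2: volume 9, value 14
- 1×option 3: volume 11, value 12
Best: $50.

$50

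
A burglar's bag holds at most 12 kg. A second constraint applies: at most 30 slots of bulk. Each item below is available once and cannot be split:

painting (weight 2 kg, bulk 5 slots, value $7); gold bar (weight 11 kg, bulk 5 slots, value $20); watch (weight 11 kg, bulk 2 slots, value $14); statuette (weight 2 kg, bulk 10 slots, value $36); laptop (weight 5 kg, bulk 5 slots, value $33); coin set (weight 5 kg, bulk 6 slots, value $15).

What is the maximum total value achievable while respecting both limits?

$84

Feasible sets respecting both limits:
- statuette+laptop+coin set: weight 12, bulk 21, value 84
- painting+statuette+laptop: weight 9, bulk 20, value 76
- statuette+laptop: weight 7, bulk 15, value 69
Best: $84.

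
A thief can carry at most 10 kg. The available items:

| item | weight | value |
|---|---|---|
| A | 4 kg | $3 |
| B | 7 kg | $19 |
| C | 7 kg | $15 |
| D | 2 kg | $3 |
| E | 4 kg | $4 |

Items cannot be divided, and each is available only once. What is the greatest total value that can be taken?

$22

Check high-value combinations within 10 kg:
- B+D: weight 7+2=9, value 19+3=22
- B: weight 7, value 19
- C+D: weight 7+2=9, value 15+3=18
Best: $22.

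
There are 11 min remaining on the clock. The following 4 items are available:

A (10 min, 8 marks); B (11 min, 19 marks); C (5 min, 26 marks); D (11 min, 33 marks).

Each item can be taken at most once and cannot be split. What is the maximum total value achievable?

This is a 0/1 knapsack; check combinations near the capacity.
- D: time 11, value 33
- C: time 5, value 26
- B: time 11, value 19
- A: time 10, value 8
Best: 33 marks.

33 marks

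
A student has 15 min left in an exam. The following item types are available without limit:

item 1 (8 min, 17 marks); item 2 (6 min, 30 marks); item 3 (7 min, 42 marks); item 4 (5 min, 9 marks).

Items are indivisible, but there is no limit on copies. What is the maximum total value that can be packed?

84 marks

Best value-per-unit is item 3 at 42/7, and filling with it alone uses time 2×7=14. No mix of the others beats 2×42 = 84.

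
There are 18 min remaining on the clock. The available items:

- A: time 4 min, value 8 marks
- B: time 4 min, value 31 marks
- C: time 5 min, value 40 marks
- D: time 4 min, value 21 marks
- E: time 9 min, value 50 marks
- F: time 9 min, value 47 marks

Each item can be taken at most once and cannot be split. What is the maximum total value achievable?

121 marks

Check high-value combinations within 18 min:
- B+C+E: time 4+5+9=18, value 31+40+50=121
- B+C+F: time 4+5+9=18, value 31+40+47=118
- C+D+E: time 5+4+9=18, value 40+21+50=111
Best: 121 marks.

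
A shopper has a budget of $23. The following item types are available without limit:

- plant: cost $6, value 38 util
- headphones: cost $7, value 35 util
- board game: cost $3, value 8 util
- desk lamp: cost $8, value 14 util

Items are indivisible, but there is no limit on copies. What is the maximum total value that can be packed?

122 util

Best value-per-unit is plant at 38/6; filling with it alone gives 3×38 = 114.
Optimal mix: 3×plant + 1×board game → cost 21, value 122.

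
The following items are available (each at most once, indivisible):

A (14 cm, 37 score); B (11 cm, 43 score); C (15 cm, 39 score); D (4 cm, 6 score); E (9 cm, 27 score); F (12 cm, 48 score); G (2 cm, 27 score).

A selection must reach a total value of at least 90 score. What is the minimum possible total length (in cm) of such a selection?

22

Subsets with value ≥ 90, sorted by total length:
- B+E+G: length 22, value 97
- E+F+G: length 23, value 102
- B+F: length 23, value 91
- B+F+G: length 25, value 118
Minimum length: 22 cm.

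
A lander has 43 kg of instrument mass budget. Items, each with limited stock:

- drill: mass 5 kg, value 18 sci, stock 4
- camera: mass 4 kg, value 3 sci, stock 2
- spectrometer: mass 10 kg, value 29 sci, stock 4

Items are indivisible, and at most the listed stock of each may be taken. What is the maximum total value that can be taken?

Top feasible selections:
- 4×drill + 2×spectrometer: mass 40, value 130
- 2×drill + 3×spectrometer: mass 40, value 123
- 3×drill + 2×camera + 2×spectrometer: mass 43, value 118
- 4×spectrometer: mass 40, value 116
Best: 130 sci.

130 sci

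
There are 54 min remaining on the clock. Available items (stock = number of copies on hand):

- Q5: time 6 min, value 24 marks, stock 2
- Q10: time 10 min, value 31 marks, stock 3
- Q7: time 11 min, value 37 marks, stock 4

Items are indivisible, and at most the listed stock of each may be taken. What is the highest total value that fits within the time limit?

Top feasible selections:
- 2×Q5 + 2×Q10 + 2×Q7: time 54, value 184
- 1×Q10 + 4×Q7: time 54, value 179
Best: 184 marks.

184 marks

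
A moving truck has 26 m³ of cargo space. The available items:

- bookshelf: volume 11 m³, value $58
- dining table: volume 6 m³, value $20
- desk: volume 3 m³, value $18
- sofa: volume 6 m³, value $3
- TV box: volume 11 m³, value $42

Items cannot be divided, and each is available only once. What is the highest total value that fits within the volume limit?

Check high-value combinations within 26 m³:
- bookshelf+desk+TV box: volume 11+3+11=25, value 58+18+42=118
- bookshelf+TV box: volume 11+11=22, value 58+42=100
- bookshelf+dining table+desk+sofa: volume 11+6+3+6=26, value 58+20+18+3=99
Best: $118.

$118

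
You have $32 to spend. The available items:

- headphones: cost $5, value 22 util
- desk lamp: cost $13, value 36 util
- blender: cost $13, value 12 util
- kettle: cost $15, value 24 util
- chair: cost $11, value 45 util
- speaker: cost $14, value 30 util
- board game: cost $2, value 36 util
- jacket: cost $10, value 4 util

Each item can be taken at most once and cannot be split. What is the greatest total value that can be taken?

Check high-value combinations within $32:
- headphones+desk lamp+chair+board game: cost 5+13+11+2=31, value 22+36+45+36=139
- headphones+chair+speaker+board game: cost 5+11+14+2=32, value 22+45+30+36=133
- desk lamp+chair+board game: cost 13+11+2=26, value 36+45+36=117
Best: 139 util.

139 util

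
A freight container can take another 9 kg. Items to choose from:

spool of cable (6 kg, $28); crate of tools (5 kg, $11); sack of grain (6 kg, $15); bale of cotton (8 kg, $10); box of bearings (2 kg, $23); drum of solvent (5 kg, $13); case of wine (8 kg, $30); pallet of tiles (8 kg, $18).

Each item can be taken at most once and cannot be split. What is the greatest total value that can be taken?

$51

Check high-value combinations within 9 kg:
- spool of cable+box of bearings: weight 6+2=8, value 28+23=51
- sack of grain+box of bearings: weight 6+2=8, value 15+23=38
- box of bearings+drum of solvent: weight 2+5=7, value 23+13=36
Best: $51.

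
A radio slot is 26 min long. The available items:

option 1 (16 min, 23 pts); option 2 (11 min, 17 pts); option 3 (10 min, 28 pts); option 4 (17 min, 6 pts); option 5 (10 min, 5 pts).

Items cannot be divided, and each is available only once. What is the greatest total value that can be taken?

51 pts

Check high-value combinations within 26 min:
- option 1+option 3: duration 16+10=26, value 23+28=51
- option 2+option 3: duration 11+10=21, value 17+28=45
- option 3+option 5: duration 10+10=20, value 28+5=33
- option 3: duration 10, value 28
Best: 51 pts.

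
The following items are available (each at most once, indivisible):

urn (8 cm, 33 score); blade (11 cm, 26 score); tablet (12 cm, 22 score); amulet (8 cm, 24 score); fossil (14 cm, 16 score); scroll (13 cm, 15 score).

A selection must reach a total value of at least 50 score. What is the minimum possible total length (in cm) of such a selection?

Subsets with value ≥ 50, sorted by total length:
- urn+amulet: length 16, value 57
- urn+blade: length 19, value 59
- blade+amulet: length 19, value 50
- urn+tablet: length 20, value 55
Minimum length: 16 cm.

16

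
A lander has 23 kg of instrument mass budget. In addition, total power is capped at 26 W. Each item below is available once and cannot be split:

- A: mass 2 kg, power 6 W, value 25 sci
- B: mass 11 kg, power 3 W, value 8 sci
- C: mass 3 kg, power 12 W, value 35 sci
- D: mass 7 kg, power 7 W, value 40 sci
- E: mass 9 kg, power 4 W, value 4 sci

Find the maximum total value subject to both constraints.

Feasible sets respecting both limits:
- A+C+D: mass 12, power 25, value 100
- B+C+D: mass 21, power 22, value 83
- C+D+E: mass 19, power 23, value 79
Best: 100 sci.

100 sci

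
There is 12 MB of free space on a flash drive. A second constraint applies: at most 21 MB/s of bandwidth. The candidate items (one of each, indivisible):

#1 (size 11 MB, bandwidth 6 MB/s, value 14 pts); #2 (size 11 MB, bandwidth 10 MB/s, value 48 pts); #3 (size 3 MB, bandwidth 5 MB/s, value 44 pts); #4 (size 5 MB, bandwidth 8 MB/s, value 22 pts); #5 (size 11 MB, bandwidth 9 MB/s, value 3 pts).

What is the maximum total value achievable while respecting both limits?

66 pts

Feasible sets respecting both limits:
- #3+#4: size 8, bandwidth 13, value 66
- #2: size 11, bandwidth 10, value 48
- #3: size 3, bandwidth 5, value 44
Best: 66 pts.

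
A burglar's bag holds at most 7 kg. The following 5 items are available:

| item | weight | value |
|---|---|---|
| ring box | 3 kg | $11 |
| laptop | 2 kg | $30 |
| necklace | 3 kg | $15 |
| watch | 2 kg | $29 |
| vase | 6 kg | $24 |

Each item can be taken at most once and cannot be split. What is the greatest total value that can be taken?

$74

Check high-value combinations within 7 kg:
- laptop+necklace+watch: weight 2+3+2=7, value 30+15+29=74
- ring box+laptop+watch: weight 3+2+2=7, value 11+30+29=70
- laptop+watch: weight 2+2=4, value 30+29=59
- laptop+necklace: weight 2+3=5, value 30+15=45
Best: $74.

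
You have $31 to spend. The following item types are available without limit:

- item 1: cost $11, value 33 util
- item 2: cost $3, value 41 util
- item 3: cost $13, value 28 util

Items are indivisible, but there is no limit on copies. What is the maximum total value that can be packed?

410 util

Best value-per-unit is item 2 at 41/3, and filling with it alone uses cost 10×3=30. No mix of the others beats 10×41 = 410.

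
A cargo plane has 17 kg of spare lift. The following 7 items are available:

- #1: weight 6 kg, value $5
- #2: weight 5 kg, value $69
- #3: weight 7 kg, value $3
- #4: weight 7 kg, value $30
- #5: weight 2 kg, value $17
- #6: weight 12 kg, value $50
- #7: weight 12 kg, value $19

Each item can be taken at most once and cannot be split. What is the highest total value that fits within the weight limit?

$119

This is a 0/1 knapsack; check combinations near the capacity.
- #2+#6: weight 5+12=17, value 69+50=119
- #2+#4+#5: weight 5+7+2=14, value 69+30+17=116
- #2+#4: weight 5+7=12, value 69+30=99
- #1+#2+#5: weight 6+5+2=13, value 5+69+17=91
Best: $119.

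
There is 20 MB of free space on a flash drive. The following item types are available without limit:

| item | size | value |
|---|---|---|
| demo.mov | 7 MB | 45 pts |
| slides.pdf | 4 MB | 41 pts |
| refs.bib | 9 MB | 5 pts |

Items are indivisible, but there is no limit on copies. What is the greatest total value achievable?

205 pts

Best value-per-unit is slides.pdf at 41/4, and filling with it alone uses size 5×4=20. No mix of the others beats 5×41 = 205.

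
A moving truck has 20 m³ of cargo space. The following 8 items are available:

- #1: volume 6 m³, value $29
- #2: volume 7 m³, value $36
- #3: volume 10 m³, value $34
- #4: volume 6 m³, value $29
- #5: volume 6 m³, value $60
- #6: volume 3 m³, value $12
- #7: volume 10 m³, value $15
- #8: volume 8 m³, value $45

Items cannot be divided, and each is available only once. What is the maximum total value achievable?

Check high-value combinations within 20 m³:
- #1+#5+#8: volume 6+6+8=20, value 29+60+45=134
- #4+#5+#8: volume 6+6+8=20, value 29+60+45=134
- #1+#2+#5: volume 6+7+6=19, value 29+36+60=125
Best: $134.

$134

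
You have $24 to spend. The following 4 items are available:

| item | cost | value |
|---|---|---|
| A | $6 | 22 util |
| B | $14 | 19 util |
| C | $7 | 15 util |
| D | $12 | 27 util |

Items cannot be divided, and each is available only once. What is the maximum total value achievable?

49 util

Check high-value combinations within $24:
- A+D: cost 6+12=18, value 22+27=49
- C+D: cost 7+12=19, value 15+27=42
- A+B: cost 6+14=20, value 22+19=41
Best: 49 util.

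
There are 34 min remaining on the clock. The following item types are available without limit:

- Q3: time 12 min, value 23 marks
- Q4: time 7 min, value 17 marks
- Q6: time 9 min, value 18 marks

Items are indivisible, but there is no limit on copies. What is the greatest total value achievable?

Best value-per-unit is Q4 at 17/7; filling with it alone gives 4×17 = 68.
Optimal mix: 1×Q3 + 3×Q4 → time 33, value 74.

74 marks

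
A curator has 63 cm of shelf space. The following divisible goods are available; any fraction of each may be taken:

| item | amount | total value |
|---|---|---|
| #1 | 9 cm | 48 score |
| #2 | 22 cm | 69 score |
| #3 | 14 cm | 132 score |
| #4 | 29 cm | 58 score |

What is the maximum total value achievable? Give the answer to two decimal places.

285.00

Take in order of value per unit:
- #3 (132/14 per unit): all 14 → value 132, running total 132.00
- #1 (48/9 per unit): all 9 → value 48, running total 180.00
- #2 (69/22 per unit): all 22 → value 69, running total 249.00
- #4 (58/29 per unit): 18 of 29 → value 18×58/29 = 36.0000, running total 285.00
Total 285.00.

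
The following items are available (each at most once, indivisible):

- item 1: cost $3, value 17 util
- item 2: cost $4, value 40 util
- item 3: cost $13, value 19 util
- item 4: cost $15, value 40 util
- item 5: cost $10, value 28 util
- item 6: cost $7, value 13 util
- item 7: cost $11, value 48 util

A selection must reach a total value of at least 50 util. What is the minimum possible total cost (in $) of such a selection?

Subsets with value ≥ 50, sorted by total cost:
- item 1+item 2: cost 7, value 57
- item 2+item 6: cost 11, value 53
- item 1+item 2+item 6: cost 14, value 70
- item 2+item 5: cost 14, value 68
Minimum cost: 7 $.

7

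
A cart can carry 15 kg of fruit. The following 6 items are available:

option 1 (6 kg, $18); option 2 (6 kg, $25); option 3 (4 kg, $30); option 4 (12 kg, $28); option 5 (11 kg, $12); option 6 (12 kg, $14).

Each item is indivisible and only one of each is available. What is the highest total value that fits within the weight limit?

$55

Check high-value combinations within 15 kg:
- option 2+option 3: weight 6+4=10, value 25+30=55
- option 1+option 3: weight 6+4=10, value 18+30=48
- option 1+option 2: weight 6+6=12, value 18+25=43
Best: $55.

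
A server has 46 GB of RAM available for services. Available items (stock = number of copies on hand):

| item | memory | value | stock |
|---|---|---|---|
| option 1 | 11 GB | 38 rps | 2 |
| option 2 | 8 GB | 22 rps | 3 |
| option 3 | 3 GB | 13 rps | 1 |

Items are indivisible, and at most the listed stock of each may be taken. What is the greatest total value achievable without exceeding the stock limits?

Top feasible selections:
- 2×option 1 + 3×option 2: memory 46, value 142
- 2×option 1 + 2×option 2 + 1×option 3: memory 41, value 133
- 2×option 1 + 2×option 2: memory 38, value 120
- 1×option 1 + 3×option 2 + 1×option 3: memory 38, value 117
Best: 142 rps.

142 rps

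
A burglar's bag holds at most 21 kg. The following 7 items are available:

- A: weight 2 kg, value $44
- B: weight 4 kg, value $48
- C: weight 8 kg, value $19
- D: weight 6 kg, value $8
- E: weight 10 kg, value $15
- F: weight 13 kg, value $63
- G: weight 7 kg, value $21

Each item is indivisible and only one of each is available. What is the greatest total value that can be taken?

Check high-value combinations within 21 kg:
- A+B+F: weight 2+4+13=19, value 44+48+63=155
- A+B+C+G: weight 2+4+8+7=21, value 44+48+19+21=132
- A+B+D+G: weight 2+4+6+7=19, value 44+48+8+21=121
- A+B+C+D: weight 2+4+8+6=20, value 44+48+19+8=119
- A+D+F: weight 2+6+13=21, value 44+8+63=115
Best: $155.

$155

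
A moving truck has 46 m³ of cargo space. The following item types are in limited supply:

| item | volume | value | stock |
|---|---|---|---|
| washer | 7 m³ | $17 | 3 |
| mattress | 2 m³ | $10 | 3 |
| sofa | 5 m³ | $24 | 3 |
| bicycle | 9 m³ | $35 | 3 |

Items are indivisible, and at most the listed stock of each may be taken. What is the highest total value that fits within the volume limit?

$197

Top feasible selections:
- 2×mattress + 3×sofa + 3×bicycle: volume 46, value 197
- 1×washer + 3×mattress + 3×sofa + 2×bicycle: volume 46, value 189
- 1×mattress + 3×sofa + 3×bicycle: volume 44, value 187
- 3×mattress + 2×sofa + 3×bicycle: volume 43, value 183
Best: $197.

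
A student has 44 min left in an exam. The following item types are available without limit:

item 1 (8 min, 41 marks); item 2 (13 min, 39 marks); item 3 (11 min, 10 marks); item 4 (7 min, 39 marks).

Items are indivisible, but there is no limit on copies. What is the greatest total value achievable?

Best value-per-unit is item 4 at 39/7; filling with it alone gives 6×39 = 234.
Optimal mix: 2×item 1 + 4×item 4 → time 44, value 238.

238 marks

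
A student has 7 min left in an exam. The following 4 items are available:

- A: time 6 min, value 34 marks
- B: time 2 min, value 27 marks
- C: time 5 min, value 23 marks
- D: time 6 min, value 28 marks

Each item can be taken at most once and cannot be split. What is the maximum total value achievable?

50 marks

Check high-value combinations within 7 min:
- B+C: time 2+5=7, value 27+23=50
- A: time 6, value 34
- D: time 6, value 28
- B: time 2, value 27
- C: time 5, value 23
Best: 50 marks.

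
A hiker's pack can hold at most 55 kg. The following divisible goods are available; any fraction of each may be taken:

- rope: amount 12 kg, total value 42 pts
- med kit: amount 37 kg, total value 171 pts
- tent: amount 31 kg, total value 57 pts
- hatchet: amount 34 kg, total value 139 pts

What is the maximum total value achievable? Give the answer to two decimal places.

Take in order of value per unit:
- med kit (171/37 per unit): all 37 → value 171, running total 171.00
- hatchet (139/34 per unit): 18 of 34 → value 18×139/34 = 73.5882, running total 244.59
Total 244.59.

244.59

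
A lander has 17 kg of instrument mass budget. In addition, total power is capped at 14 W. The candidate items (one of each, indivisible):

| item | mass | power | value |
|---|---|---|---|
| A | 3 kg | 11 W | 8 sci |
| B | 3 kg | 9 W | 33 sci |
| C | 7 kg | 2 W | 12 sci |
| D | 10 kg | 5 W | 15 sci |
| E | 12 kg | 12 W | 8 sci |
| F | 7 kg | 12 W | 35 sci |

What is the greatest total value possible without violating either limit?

Feasible sets respecting both limits:
- B+D: mass 13, power 14, value 48
- C+F: mass 14, power 14, value 47
- B+C: mass 10, power 11, value 45
- F: mass 7, power 12, value 35
Best: 48 sci.

48 sci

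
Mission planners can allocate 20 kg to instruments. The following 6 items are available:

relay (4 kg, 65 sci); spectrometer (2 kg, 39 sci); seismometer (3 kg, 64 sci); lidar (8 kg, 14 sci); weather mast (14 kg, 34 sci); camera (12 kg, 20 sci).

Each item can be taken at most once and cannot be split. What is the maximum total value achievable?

This is a 0/1 knapsack; check combinations near the capacity.
- relay+spectrometer+seismometer+lidar: mass 4+2+3+8=17, value 65+39+64+14=182
- relay+spectrometer+seismometer: mass 4+2+3=9, value 65+39+64=168
- relay+seismometer+camera: mass 4+3+12=19, value 65+64+20=149
Best: 182 sci.

182 sci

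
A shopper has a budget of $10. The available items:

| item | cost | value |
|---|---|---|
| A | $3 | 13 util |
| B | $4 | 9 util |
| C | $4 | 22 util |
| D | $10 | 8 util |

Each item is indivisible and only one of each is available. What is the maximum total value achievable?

Check high-value combinations within $10:
- A+C: cost 3+4=7, value 13+22=35
- B+C: cost 4+4=8, value 9+22=31
- C: cost 4, value 22
Best: 35 util.

35 util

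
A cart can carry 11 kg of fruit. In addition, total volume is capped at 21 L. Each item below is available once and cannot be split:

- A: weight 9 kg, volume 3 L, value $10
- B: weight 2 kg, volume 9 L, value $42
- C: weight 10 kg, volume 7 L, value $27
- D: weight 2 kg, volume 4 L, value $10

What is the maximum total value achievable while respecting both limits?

Feasible sets respecting both limits:
- A+B: weight 11, volume 12, value 52
- B+D: weight 4, volume 13, value 52
- B: weight 2, volume 9, value 42
Best: $52.

$52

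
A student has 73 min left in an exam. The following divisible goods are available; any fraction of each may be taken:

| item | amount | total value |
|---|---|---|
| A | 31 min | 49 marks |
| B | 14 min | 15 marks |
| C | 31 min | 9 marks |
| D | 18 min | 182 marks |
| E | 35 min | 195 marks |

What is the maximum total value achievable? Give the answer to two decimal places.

Take in order of value per unit:
- D (182/18 per unit): all 18 → value 182, running total 182.00
- E (195/35 per unit): all 35 → value 195, running total 377.00
- A (49/31 per unit): 20 of 31 → value 20×49/31 = 31.6129, running total 408.61
Total 408.61.

408.61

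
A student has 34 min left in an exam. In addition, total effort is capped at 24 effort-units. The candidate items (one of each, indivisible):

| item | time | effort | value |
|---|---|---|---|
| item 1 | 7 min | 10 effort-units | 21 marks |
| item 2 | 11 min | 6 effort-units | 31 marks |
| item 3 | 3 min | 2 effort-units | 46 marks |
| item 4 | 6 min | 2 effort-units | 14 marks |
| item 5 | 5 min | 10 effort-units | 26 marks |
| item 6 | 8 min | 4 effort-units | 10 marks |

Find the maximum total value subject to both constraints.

Feasible sets respecting both limits:
- item 2+item 3+item 4+item 5+item 6: time 33, effort 24, value 127
- item 2+item 3+item 4+item 5: time 25, effort 20, value 117
- item 2+item 3+item 5+item 6: time 27, effort 22, value 113
Best: 127 marks.

127 marks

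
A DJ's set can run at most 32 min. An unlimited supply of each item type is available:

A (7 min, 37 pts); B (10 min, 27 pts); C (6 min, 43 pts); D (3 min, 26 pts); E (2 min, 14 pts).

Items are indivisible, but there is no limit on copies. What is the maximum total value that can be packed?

274 pts

Best value-per-unit is D at 26/3; filling with it alone gives 10×26 = 260.
Optimal mix: 10×D + 1×E → duration 32, value 274.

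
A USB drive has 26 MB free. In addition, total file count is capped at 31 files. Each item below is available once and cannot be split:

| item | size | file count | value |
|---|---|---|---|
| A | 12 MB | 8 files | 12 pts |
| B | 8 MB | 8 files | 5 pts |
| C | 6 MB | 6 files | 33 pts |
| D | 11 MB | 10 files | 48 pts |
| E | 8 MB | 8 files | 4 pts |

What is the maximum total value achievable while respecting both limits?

Feasible sets respecting both limits:
- B+C+D: size 25, file count 24, value 86
- C+D+E: size 25, file count 24, value 85
- C+D: size 17, file count 16, value 81
Best: 86 pts.

86 pts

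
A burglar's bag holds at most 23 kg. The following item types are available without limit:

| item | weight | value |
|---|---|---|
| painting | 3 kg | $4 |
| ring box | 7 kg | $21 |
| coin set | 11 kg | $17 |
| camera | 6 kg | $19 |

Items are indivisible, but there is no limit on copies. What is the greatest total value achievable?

Best value-per-unit is camera at 19/6; filling with it alone gives 3×19 = 57.
Optimal mix: 1×painting + 2×ring box + 1×camera → weight 23, value 65.

$65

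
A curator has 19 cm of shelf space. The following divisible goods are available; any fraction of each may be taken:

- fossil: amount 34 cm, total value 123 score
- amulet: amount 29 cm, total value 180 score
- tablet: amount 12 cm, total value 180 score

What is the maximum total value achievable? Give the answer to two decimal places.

Take in order of value per unit:
- tablet (180/12 per unit): all 12 → value 180, running total 180.00
- amulet (180/29 per unit): 7 of 29 → value 7×180/29 = 43.4483, running total 223.45
Total 223.45.

223.45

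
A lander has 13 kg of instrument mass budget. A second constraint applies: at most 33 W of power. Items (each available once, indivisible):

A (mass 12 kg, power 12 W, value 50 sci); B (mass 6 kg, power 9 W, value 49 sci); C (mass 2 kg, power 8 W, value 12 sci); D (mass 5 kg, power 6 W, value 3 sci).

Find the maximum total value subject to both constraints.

64 sci

Feasible sets respecting both limits:
- B+C+D: mass 13, power 23, value 64
- B+C: mass 8, power 17, value 61
- B+D: mass 11, power 15, value 52
Best: 64 sci.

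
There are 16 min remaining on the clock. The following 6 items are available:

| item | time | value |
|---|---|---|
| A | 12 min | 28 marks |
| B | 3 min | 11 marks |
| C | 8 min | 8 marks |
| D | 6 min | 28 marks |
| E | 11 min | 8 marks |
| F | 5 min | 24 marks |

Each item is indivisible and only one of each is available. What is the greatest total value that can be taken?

Check high-value combinations within 16 min:
- B+D+F: time 3+6+5=14, value 11+28+24=63
- D+F: time 6+5=11, value 28+24=52
- B+C+F: time 3+8+5=16, value 11+8+24=43
Best: 63 marks.

63 marks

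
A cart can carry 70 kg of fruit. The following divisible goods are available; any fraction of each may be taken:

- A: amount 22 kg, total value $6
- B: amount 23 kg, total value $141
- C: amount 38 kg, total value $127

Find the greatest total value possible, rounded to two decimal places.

270.45

Take in order of value per unit:
- B (141/23 per unit): all 23 → value 141, running total 141.00
- C (127/38 per unit): all 38 → value 127, running total 268.00
- A (6/22 per unit): 9 of 22 → value 9×6/22 = 2.4545, running total 270.45
Total 270.45.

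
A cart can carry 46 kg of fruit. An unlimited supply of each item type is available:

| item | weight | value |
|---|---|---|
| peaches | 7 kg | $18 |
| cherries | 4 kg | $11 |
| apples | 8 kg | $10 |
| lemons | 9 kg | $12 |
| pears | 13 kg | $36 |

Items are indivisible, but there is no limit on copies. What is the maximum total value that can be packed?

$127

Best value-per-unit is pears at 36/13; filling with it alone gives 3×36 = 108.
Optimal mix: 5×cherries + 2×pears → weight 46, value 127.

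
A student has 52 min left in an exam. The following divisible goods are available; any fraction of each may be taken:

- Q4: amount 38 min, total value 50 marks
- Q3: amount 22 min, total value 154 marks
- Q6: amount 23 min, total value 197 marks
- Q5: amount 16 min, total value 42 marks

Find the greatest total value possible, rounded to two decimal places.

Take in order of value per unit:
- Q6 (197/23 per unit): all 23 → value 197, running total 197.00
- Q3 (154/22 per unit): all 22 → value 154, running total 351.00
- Q5 (42/16 per unit): 7 of 16 → value 7×42/16 = 18.3750, running total 369.38
Total 369.38.

369.38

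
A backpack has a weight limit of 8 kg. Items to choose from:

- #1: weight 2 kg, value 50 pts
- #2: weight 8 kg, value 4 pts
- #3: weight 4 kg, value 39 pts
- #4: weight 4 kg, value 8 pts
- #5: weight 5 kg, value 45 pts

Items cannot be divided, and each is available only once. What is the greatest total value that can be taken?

95 pts

This is a 0/1 knapsack; check combinations near the capacity.
- #1+#5: weight 2+5=7, value 50+45=95
- #1+#3: weight 2+4=6, value 50+39=89
- #1+#4: weight 2+4=6, value 50+8=58
- #1: weight 2, value 50
Best: 95 pts.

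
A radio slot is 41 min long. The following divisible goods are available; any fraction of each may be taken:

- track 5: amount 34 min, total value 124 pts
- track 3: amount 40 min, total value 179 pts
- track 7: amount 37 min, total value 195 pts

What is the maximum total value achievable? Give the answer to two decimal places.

Take in order of value per unit:
- track 7 (195/37 per unit): all 37 → value 195, running total 195.00
- track 3 (179/40 per unit): 4 of 40 → value 4×179/40 = 17.9000, running total 212.90
Total 212.90.

212.90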